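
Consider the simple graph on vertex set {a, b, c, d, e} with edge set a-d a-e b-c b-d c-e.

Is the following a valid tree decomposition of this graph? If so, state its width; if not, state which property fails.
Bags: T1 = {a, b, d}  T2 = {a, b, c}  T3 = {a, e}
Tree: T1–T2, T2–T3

A tree decomposition must satisfy three properties: every vertex lies in some bag; for every edge, both endpoints lie together in some bag; and for every vertex, the bags containing it form a connected subtree. Here edge (c,e) lies in no bag, so the decomposition is invalid.

No — edge (c,e) lies in no bag.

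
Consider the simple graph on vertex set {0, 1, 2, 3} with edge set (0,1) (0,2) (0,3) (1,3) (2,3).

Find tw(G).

A width-2 tree decomposition is:
Bags: B1 = {0, 1, 3}  B2 = {0, 2, 3}
Tree: B1–B2
Each bag holds 3 vertices, so the decomposition has width 2, which upper-bounds the treewidth. For the lower bound, the 3 vertices {0, 1, 3} are pairwise adjacent, and any tree decomposition puts a clique entirely inside one bag — forcing width ≥ 2. Therefore the treewidth is 2.

2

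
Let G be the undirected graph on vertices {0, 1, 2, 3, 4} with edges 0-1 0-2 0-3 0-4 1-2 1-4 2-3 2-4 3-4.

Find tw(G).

A width-3 tree decomposition is:
Bags: B1 = {0, 2, 3, 4}  B2 = {0, 1, 2, 4}
Tree: B1–B2
The largest bag has 4 vertices, giving width 3; this decomposition certifies tw(G) ≤ 3. For the lower bound, the 4 vertices {0, 1, 2, 4} are pairwise adjacent, and any tree decomposition puts a clique entirely inside one bag — forcing width ≥ 3. Hence tw(G) = 3 exactly.

3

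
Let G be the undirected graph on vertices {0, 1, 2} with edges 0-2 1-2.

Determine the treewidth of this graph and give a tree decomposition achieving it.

Treewidth 1.
One such decomposition:
Bags: B1 = {1, 2}  B2 = {0, 2}
Tree: B1–B2

Every bag has size at most 2, so the width is 2 − 1 = 1 and tw(G) ≤ 1. Any graph with an edge has treewidth ≥ 1, and G has the edge 1–2. Hence tw(G) = 1 exactly.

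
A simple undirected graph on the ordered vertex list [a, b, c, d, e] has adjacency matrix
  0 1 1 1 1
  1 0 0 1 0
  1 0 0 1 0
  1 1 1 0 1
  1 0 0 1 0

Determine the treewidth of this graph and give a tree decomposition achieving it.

Every bag has size at most 3, so the width is 3 − 1 = 2 and tw(G) ≤ 2. For the lower bound, the 3 vertices {a, d, e} are pairwise adjacent, and any tree decomposition puts a clique entirely inside one bag — forcing width ≥ 2. The upper and lower bounds meet at 2, so that is the treewidth.

Treewidth 2.
One optimal decomposition is:
Bags: B1 = {a, b, d}  B2 = {a, c, d}  B3 = {a, d, e}
Tree: B1–B2, B2–B3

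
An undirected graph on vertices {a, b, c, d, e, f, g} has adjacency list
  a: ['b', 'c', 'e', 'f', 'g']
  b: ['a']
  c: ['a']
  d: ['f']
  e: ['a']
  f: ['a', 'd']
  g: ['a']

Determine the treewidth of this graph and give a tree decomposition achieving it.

Treewidth 1.
Bags: B1 = {a, c}  B2 = {a, f}  B3 = {a, e}  B4 = {a, g}  B5 = {d, f}  B6 = {a, b}
Tree: B1–B2, B1–B3, B1–B4, B2–B5, B2–B6

The largest bag has 2 vertices, giving width 1; this decomposition certifies tw(G) ≤ 1. G has an edge, so its treewidth is at least 1. Therefore the treewidth is 1.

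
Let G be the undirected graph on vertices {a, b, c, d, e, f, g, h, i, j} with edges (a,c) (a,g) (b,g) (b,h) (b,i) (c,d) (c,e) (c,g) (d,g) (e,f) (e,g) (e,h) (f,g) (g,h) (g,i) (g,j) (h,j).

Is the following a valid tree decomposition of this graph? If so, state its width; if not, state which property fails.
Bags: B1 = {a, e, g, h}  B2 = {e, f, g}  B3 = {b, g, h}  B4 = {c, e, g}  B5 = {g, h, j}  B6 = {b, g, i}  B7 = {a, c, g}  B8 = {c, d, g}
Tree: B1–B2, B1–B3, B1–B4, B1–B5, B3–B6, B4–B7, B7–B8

No — bags containing vertex a are not connected in the tree.

A tree decomposition must satisfy three properties: every vertex lies in some bag; for every edge, both endpoints lie together in some bag; and for every vertex, the bags containing it form a connected subtree. Here bags containing vertex a are not connected in the tree, so the decomposition is invalid.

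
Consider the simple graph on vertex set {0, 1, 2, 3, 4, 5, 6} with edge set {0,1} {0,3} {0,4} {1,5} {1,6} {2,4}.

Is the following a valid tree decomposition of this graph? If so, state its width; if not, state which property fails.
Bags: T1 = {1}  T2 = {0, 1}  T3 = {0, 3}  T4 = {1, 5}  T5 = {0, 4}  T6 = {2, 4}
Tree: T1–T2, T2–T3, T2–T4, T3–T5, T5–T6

A tree decomposition must satisfy three properties: every vertex lies in some bag; for every edge, both endpoints lie together in some bag; and for every vertex, the bags containing it form a connected subtree. Here vertex 6 appears in no bag, so the decomposition is invalid.

No — vertex 6 appears in no bag.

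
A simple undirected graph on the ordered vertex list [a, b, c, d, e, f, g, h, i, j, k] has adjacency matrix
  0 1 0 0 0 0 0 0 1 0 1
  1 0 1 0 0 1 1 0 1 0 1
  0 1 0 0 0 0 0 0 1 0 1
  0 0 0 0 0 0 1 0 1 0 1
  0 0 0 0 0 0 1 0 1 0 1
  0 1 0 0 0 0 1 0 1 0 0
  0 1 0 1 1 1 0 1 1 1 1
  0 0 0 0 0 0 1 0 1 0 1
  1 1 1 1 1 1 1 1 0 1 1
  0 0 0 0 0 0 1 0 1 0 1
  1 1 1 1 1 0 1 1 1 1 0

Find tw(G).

A width-3 tree decomposition is:
Bags: B1 = {d, g, i, k}  B2 = {g, h, i, k}  B3 = {g, i, j, k}  B4 = {b, g, i, k}  B5 = {b, c, i, k}  B6 = {a, b, i, k}  B7 = {b, f, g, i}  B8 = {e, g, i, k}
Tree: B1–B2, B2–B3, B1–B4, B4–B5, B5–B6, B4–B7, B2–B8
Every bag has size at most 4, so the width is 4 − 1 = 3 and tw(G) ≤ 3. For the lower bound, the 4 vertices {b, f, g, i} are pairwise adjacent, and any tree decomposition puts a clique entirely inside one bag — forcing width ≥ 3. The upper and lower bounds meet at 3, so that is the treewidth.

3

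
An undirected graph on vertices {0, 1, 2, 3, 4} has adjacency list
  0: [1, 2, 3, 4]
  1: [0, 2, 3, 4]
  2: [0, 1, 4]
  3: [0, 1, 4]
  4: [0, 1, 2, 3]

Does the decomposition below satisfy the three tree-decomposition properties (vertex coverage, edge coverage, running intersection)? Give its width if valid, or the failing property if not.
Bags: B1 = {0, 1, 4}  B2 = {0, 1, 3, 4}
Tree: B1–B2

No — vertex 2 appears in no bag.

A tree decomposition must satisfy three properties: every vertex lies in some bag; for every edge, both endpoints lie together in some bag; and for every vertex, the bags containing it form a connected subtree. Here vertex 2 appears in no bag, so the decomposition is invalid.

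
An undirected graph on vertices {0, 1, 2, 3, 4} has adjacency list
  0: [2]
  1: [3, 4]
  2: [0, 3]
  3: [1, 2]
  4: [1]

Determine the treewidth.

1

A width-1 tree decomposition is:
Bags: B1 = {1, 4}  B2 = {1, 3}  B3 = {2, 3}  B4 = {0, 2}
Tree: B1–B2, B2–B3, B3–B4
Every bag has size at most 2, so the width is 2 − 1 = 1 and tw(G) ≤ 1. Any graph with an edge has treewidth ≥ 1, and G has the edge 4–1. The upper and lower bounds meet at 1, so that is the treewidth.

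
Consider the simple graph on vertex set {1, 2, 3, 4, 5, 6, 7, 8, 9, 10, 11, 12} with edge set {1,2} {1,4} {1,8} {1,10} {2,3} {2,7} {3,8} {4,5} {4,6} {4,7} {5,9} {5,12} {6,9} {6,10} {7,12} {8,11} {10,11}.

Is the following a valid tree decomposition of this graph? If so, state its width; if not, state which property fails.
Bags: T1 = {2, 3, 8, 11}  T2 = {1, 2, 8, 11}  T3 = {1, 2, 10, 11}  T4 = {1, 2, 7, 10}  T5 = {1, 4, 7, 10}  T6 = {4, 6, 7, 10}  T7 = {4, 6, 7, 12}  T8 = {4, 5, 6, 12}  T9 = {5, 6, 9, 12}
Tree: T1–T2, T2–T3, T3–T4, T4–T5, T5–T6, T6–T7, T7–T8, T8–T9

Vertex coverage: the bags together contain {1, 2, 3, 4, 5, 6, 7, 8, 9, 10, 11, 12}, the full vertex set. Edge coverage: each edge of G has both endpoints in at least one bag. Running intersection: for every vertex, the bags containing it form a connected subtree. All three properties hold, so this is a valid tree decomposition of width max|bag| − 1 = 3, and hence tw(G) ≤ 3.

Yes; width 3.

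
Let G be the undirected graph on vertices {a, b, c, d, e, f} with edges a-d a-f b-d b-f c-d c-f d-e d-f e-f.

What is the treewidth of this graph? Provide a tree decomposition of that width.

Treewidth 2.
One such decomposition:
Bags: B1 = {d, e, f}  B2 = {c, d, f}  B3 = {a, d, f}  B4 = {b, d, f}
Tree: B1–B2, B1–B3, B2–B4

The largest bag has 3 vertices, giving width 2; this decomposition certifies tw(G) ≤ 2. Conversely, {d, e, f} is a clique of size 3, and the vertices of any clique must share a bag in every tree decomposition; so some bag has ≥ 3 vertices and tw(G) ≥ 2. Hence tw(G) = 2 exactly.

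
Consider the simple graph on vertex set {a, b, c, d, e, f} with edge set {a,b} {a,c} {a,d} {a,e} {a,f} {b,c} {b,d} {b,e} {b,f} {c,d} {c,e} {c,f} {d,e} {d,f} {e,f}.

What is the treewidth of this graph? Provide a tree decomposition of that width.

Treewidth 5.
Bags: B1 = {a, b, c, d, e, f}
Tree: (single bag)

A single bag containing all 6 vertices is trivially a valid decomposition of width 5. For the lower bound, the 6 vertices {a, b, c, d, e, f} are pairwise adjacent, and any tree decomposition puts a clique entirely inside one bag — forcing width ≥ 5. Hence tw(G) = 5 exactly.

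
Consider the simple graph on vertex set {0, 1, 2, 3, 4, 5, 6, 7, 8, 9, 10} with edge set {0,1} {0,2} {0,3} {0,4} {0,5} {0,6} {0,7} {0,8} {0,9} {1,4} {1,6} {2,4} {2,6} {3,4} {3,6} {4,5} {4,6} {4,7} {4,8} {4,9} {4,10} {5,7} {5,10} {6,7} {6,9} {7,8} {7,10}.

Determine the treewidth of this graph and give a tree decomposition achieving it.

Treewidth 3.
One such decomposition:
Bags: B1 = {0, 4, 5, 7}  B2 = {0, 4, 6, 7}  B3 = {0, 4, 7, 8}  B4 = {0, 1, 4, 6}  B5 = {4, 5, 7, 10}  B6 = {0, 4, 6, 9}  B7 = {0, 3, 4, 6}  B8 = {0, 2, 4, 6}
Tree: B1–B2, B1–B3, B2–B4, B1–B5, B2–B6, B6–B7, B6–B8

Each bag holds 4 vertices, so the decomposition has width 3, which upper-bounds the treewidth. For the lower bound, the 4 vertices {0, 4, 7, 8} are pairwise adjacent, and any tree decomposition puts a clique entirely inside one bag — forcing width ≥ 3. The upper and lower bounds meet at 3, so that is the treewidth.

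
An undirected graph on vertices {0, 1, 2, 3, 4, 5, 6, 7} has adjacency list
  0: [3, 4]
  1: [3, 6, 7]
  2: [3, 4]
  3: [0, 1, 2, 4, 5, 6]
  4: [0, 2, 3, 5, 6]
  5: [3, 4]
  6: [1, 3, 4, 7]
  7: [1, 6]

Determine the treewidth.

A width-2 tree decomposition is:
Bags: B1 = {3, 4, 6}  B2 = {1, 3, 6}  B3 = {2, 3, 4}  B4 = {1, 6, 7}  B5 = {0, 3, 4}  B6 = {3, 4, 5}
Tree: B1–B2, B1–B3, B2–B4, B1–B5, B5–B6
Every bag has size at most 3, so the width is 3 − 1 = 2 and tw(G) ≤ 2. On the other hand G contains the 3-clique {1, 3, 6}. A clique must lie in a single bag of any decomposition, so no decomposition can have width below 2. Therefore the treewidth is 2.

2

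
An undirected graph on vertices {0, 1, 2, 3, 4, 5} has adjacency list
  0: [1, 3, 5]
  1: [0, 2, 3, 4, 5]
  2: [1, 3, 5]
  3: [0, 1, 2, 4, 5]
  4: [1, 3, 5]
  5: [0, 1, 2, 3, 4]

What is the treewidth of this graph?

A width-3 tree decomposition is:
Bags: B1 = {1, 3, 4, 5}  B2 = {0, 1, 3, 5}  B3 = {1, 2, 3, 5}
Tree: B1–B2, B1–B3
The largest bag has 4 vertices, giving width 3; this decomposition certifies tw(G) ≤ 3. For the lower bound, the 4 vertices {0, 1, 3, 5} are pairwise adjacent, and any tree decomposition puts a clique entirely inside one bag — forcing width ≥ 3. Therefore the treewidth is 3.

3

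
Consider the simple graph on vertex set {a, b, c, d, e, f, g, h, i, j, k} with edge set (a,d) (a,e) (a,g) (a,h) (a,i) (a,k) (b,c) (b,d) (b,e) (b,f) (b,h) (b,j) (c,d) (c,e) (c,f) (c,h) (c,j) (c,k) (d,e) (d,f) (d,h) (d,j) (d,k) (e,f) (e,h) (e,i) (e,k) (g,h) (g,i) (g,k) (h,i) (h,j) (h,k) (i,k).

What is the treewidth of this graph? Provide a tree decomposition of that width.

Treewidth 4.
One such decomposition:
Bags: B1 = {c, d, e, h, k}  B2 = {a, d, e, h, k}  B3 = {a, e, h, i, k}  B4 = {b, c, d, e, h}  B5 = {b, c, d, e, f}  B6 = {a, g, h, i, k}  B7 = {b, c, d, h, j}
Tree: B1–B2, B2–B3, B1–B4, B4–B5, B3–B6, B4–B7

Every bag has size at most 5, so the width is 5 − 1 = 4 and tw(G) ≤ 4. For the lower bound, the 5 vertices {b, c, d, h, j} are pairwise adjacent, and any tree decomposition puts a clique entirely inside one bag — forcing width ≥ 4. The upper and lower bounds meet at 4, so that is the treewidth.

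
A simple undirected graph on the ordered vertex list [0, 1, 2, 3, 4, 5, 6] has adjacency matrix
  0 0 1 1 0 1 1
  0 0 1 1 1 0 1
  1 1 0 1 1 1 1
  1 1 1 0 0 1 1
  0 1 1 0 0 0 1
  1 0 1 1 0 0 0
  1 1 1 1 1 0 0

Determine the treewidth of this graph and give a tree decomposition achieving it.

Each bag holds 4 vertices, so the decomposition has width 3, which upper-bounds the treewidth. On the other hand G contains the 4-clique {0, 2, 3, 5}. A clique must lie in a single bag of any decomposition, so no decomposition can have width below 3. Combining the bounds, tw(G) = 3.

Treewidth 3.
One such decomposition:
Bags: B1 = {1, 2, 4, 6}  B2 = {1, 2, 3, 6}  B3 = {0, 2, 3, 6}  B4 = {0, 2, 3, 5}
Tree: B1–B2, B2–B3, B3–B4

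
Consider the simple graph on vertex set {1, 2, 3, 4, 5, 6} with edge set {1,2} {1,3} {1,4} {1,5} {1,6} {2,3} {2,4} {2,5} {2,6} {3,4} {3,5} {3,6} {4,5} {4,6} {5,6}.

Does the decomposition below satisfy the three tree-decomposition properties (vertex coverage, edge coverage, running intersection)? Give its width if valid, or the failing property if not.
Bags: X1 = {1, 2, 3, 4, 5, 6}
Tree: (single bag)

Vertex coverage: the bags together contain {1, 2, 3, 4, 5, 6}, the full vertex set. Edge coverage: each edge of G has both endpoints in at least one bag. Running intersection: for every vertex, the bags containing it form a connected subtree. All three properties hold, so this is a valid tree decomposition of width max|bag| − 1 = 5, and hence tw(G) ≤ 5.

Yes; width 5.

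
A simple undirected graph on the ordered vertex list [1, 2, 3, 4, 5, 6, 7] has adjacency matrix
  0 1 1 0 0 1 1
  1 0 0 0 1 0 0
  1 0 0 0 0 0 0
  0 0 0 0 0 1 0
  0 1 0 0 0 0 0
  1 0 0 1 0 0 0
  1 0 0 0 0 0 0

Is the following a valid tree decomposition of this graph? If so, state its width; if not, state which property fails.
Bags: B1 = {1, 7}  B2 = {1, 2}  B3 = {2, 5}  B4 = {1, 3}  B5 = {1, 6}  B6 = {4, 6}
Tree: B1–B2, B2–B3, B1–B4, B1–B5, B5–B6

Yes; width 1.

Checking the three conditions: (i) the bags cover all of {1, 2, 3, 4, 5, 6, 7}; (ii) for each edge, some bag contains both endpoints; (iii) the bags containing any fixed vertex form a subtree. All hold, so the decomposition is valid with width 2 − 1 = 1.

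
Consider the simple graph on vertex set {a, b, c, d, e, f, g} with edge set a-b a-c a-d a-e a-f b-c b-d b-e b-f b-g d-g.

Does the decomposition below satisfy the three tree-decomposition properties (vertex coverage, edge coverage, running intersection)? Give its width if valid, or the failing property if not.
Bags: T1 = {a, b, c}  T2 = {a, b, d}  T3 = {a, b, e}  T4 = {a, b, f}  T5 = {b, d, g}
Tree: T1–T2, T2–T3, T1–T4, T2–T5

Yes; width 2.

Every vertex of G appears in some bag (union = {a, b, c, d, e, f, g}); every edge is covered by a bag; and for each vertex v the set of bags containing v is connected in the bag tree. The decomposition is therefore valid. The largest bag has 3 vertices, so the width is 2.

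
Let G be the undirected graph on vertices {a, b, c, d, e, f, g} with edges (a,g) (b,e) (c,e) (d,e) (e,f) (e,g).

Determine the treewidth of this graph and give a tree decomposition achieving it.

Treewidth 1.
One optimal decomposition is:
Bags: B1 = {c, e}  B2 = {d, e}  B3 = {e, g}  B4 = {e, f}  B5 = {a, g}  B6 = {b, e}
Tree: B1–B2, B2–B3, B1–B4, B3–B5, B2–B6

Each bag holds 2 vertices, so the decomposition has width 1, which upper-bounds the treewidth. G has an edge, so its treewidth is at least 1. Hence tw(G) = 1 exactly.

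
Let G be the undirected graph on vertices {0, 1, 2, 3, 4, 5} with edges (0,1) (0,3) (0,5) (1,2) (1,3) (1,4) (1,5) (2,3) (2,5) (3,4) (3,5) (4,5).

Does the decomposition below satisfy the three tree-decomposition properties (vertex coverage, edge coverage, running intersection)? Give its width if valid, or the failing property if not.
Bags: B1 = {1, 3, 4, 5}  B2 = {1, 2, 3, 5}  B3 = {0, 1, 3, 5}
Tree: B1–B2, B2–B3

Checking the three conditions: (i) the bags cover all of {0, 1, 2, 3, 4, 5}; (ii) for each edge, some bag contains both endpoints; (iii) the bags containing any fixed vertex form a subtree. All hold, so the decomposition is valid with width 4 − 1 = 3.

Yes; width 3.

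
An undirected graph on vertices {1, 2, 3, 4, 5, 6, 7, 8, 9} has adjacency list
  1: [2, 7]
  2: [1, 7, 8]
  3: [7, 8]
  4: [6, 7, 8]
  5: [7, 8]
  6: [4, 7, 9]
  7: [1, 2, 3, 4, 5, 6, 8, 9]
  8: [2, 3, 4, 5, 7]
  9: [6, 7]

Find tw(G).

A width-2 tree decomposition is:
Bags: B1 = {2, 7, 8}  B2 = {1, 2, 7}  B3 = {4, 7, 8}  B4 = {4, 6, 7}  B5 = {5, 7, 8}  B6 = {3, 7, 8}  B7 = {6, 7, 9}
Tree: B1–B2, B1–B3, B3–B4, B3–B5, B3–B6, B4–B7
The largest bag has 3 vertices, giving width 2; this decomposition certifies tw(G) ≤ 2. For the lower bound, the 3 vertices {2, 7, 8} are pairwise adjacent, and any tree decomposition puts a clique entirely inside one bag — forcing width ≥ 2. Combining the bounds, tw(G) = 2.

2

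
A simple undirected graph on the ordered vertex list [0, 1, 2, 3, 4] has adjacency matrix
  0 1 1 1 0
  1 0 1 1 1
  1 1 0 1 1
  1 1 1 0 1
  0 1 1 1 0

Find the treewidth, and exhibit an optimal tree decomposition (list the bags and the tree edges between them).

Treewidth 3.
One such decomposition:
Bags: B1 = {1, 2, 3, 4}  B2 = {0, 1, 2, 3}
Tree: B1–B2

Each bag holds 4 vertices, so the decomposition has width 3, which upper-bounds the treewidth. Conversely, {0, 1, 2, 3} is a clique of size 4, and the vertices of any clique must share a bag in every tree decomposition; so some bag has ≥ 4 vertices and tw(G) ≥ 3. Hence tw(G) = 3 exactly.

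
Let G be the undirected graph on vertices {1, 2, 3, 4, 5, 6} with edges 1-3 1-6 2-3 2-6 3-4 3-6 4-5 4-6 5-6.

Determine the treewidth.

A width-2 tree decomposition is:
Bags: B1 = {3, 4, 6}  B2 = {2, 3, 6}  B3 = {1, 3, 6}  B4 = {4, 5, 6}
Tree: B1–B2, B1–B3, B1–B4
Every bag has size at most 3, so the width is 3 − 1 = 2 and tw(G) ≤ 2. On the other hand G contains the 3-clique {1, 3, 6}. A clique must lie in a single bag of any decomposition, so no decomposition can have width below 2. Therefore the treewidth is 2.

2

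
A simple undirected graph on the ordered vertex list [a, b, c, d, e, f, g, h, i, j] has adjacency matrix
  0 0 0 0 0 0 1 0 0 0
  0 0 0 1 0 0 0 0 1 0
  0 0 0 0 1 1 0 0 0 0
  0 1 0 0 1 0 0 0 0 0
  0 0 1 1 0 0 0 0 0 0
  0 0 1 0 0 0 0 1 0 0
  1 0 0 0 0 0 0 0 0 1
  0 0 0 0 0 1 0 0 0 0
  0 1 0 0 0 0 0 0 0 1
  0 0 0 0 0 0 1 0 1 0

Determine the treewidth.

A width-1 tree decomposition is:
Bags: B1 = {a, g}  B2 = {g, j}  B3 = {i, j}  B4 = {b, i}  B5 = {b, d}  B6 = {d, e}  B7 = {c, e}  B8 = {c, f}  B9 = {f, h}
Tree: B1–B2, B2–B3, B3–B4, B4–B5, B5–B6, B6–B7, B7–B8, B8–B9
Every bag has size at most 2, so the width is 2 − 1 = 1 and tw(G) ≤ 1. Since G has at least one edge (e.g. a–g), it is not an edgeless graph, so tw(G) ≥ 1. Therefore the treewidth is 1.

1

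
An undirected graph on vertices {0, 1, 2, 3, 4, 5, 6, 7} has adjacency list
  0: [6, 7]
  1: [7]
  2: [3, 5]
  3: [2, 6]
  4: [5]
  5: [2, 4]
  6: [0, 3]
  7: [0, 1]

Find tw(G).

1

A width-1 tree decomposition is:
Bags: B1 = {1, 7}  B2 = {0, 7}  B3 = {0, 6}  B4 = {3, 6}  B5 = {2, 3}  B6 = {2, 5}  B7 = {4, 5}
Tree: B1–B2, B2–B3, B3–B4, B4–B5, B5–B6, B6–B7
The largest bag has 2 vertices, giving width 1; this decomposition certifies tw(G) ≤ 1. Since G has at least one edge (e.g. 1–7), it is not an edgeless graph, so tw(G) ≥ 1. The upper and lower bounds meet at 1, so that is the treewidth.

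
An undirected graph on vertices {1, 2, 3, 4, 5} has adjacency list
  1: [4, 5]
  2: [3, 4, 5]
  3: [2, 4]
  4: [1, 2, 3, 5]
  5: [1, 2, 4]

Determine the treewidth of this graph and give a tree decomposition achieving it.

Treewidth 2.
One optimal decomposition is:
Bags: B1 = {2, 4, 5}  B2 = {1, 4, 5}  B3 = {2, 3, 4}
Tree: B1–B2, B1–B3

The largest bag has 3 vertices, giving width 2; this decomposition certifies tw(G) ≤ 2. On the other hand G contains the 3-clique {1, 4, 5}. A clique must lie in a single bag of any decomposition, so no decomposition can have width below 2. Hence tw(G) = 2 exactly.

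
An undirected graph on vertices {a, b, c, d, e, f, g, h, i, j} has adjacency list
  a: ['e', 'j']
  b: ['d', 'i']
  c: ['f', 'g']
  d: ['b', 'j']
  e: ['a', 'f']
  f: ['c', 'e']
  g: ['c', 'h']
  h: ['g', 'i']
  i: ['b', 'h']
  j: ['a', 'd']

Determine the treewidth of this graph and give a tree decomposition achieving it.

The largest bag has 3 vertices, giving width 2; this decomposition certifies tw(G) ≤ 2. The edges h–g–c–f–e–a–j–d–b–i–h form a cycle, so G is not a tree and its treewidth is at least 2. Therefore the treewidth is 2.

Treewidth 2.
One such decomposition:
Bags: B1 = {c, g, h}  B2 = {c, f, h}  B3 = {e, f, h}  B4 = {a, e, h}  B5 = {a, h, j}  B6 = {d, h, j}  B7 = {b, d, h}  B8 = {b, h, i}
Tree: B1–B2, B2–B3, B3–B4, B4–B5, B5–B6, B6–B7, B7–B8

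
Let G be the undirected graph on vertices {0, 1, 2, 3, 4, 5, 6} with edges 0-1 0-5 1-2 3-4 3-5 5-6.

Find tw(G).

A width-1 tree decomposition is:
Bags: B1 = {1, 2}  B2 = {0, 1}  B3 = {0, 5}  B4 = {3, 5}  B5 = {5, 6}  B6 = {3, 4}
Tree: B1–B2, B2–B3, B3–B4, B4–B5, B4–B6
The largest bag has 2 vertices, giving width 1; this decomposition certifies tw(G) ≤ 1. G has an edge, so its treewidth is at least 1. Hence tw(G) = 1 exactly.

1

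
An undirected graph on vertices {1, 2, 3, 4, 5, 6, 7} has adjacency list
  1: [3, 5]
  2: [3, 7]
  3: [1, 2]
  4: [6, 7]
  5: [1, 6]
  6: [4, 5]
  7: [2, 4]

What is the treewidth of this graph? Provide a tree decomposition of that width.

Treewidth 2.
One optimal decomposition is:
Bags: B1 = {2, 4, 7}  B2 = {2, 4, 6}  B3 = {2, 5, 6}  B4 = {1, 2, 5}  B5 = {1, 2, 3}
Tree: B1–B2, B2–B3, B3–B4, B4–B5

The largest bag has 3 vertices, giving width 2; this decomposition certifies tw(G) ≤ 2. Since 2–7–4–6–5–1–3–2 is a cycle in G, G is not acyclic. Forests are exactly the graphs of treewidth ≤ 1, so tw(G) ≥ 2. Hence tw(G) = 2 exactly.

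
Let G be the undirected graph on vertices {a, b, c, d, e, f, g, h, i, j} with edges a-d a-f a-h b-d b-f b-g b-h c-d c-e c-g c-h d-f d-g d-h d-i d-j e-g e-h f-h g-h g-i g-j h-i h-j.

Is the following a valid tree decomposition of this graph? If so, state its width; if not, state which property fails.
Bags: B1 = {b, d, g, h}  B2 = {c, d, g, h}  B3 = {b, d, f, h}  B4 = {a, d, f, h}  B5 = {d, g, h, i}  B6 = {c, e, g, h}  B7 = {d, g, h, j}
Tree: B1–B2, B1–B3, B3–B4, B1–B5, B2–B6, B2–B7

Checking the three conditions: (i) the bags cover all of {a, b, c, d, e, f, g, h, i, j}; (ii) for each edge, some bag contains both endpoints; (iii) the bags containing any fixed vertex form a subtree. All hold, so the decomposition is valid with width 4 − 1 = 3.

Yes; width 3.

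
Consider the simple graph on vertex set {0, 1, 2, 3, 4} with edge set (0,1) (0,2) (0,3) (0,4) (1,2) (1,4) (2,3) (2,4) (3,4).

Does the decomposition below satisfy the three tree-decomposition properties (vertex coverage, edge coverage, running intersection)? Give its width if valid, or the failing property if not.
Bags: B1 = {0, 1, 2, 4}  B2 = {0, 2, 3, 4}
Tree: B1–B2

Vertex coverage: the bags together contain {0, 1, 2, 3, 4}, the full vertex set. Edge coverage: each edge of G has both endpoints in at least one bag. Running intersection: for every vertex, the bags containing it form a connected subtree. All three properties hold, so this is a valid tree decomposition of width max|bag| − 1 = 3, and hence tw(G) ≤ 3.

Yes; width 3.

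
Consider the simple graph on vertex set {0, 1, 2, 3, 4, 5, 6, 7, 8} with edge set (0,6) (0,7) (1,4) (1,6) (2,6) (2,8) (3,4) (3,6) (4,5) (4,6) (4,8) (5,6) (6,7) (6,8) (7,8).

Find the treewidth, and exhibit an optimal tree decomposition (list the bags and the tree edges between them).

The largest bag has 3 vertices, giving width 2; this decomposition certifies tw(G) ≤ 2. On the other hand G contains the 3-clique {0, 6, 7}. A clique must lie in a single bag of any decomposition, so no decomposition can have width below 2. The upper and lower bounds meet at 2, so that is the treewidth.

Treewidth 2.
One optimal decomposition is:
Bags: B1 = {2, 6, 8}  B2 = {4, 6, 8}  B3 = {3, 4, 6}  B4 = {6, 7, 8}  B5 = {0, 6, 7}  B6 = {4, 5, 6}  B7 = {1, 4, 6}
Tree: B1–B2, B2–B3, B1–B4, B4–B5, B3–B6, B6–B7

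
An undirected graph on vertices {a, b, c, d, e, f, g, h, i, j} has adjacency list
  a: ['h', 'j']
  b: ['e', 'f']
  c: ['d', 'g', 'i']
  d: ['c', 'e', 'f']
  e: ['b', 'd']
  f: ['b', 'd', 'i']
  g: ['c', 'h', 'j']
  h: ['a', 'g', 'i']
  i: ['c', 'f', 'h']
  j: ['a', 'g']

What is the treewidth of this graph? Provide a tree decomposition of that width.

Each bag holds 3 vertices, so the decomposition has width 2, which upper-bounds the treewidth. The edges a–j–g–h–a form a cycle, so G is not a tree and its treewidth is at least 2. The upper and lower bounds meet at 2, so that is the treewidth.

Treewidth 2.
One optimal decomposition is:
Bags: B1 = {a, h, j}  B2 = {g, h, j}  B3 = {g, h, i}  B4 = {c, g, i}  B5 = {c, f, i}  B6 = {c, d, f}  B7 = {b, d, f}  B8 = {b, d, e}
Tree: B1–B2, B2–B3, B3–B4, B4–B5, B5–B6, B6–B7, B7–B8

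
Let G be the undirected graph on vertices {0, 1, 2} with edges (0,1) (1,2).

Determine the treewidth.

1

A width-1 tree decomposition is:
Bags: B1 = {1, 2}  B2 = {0, 1}
Tree: B1–B2
Every bag has size at most 2, so the width is 2 − 1 = 1 and tw(G) ≤ 1. Since G has at least one edge (e.g. 2–1), it is not an edgeless graph, so tw(G) ≥ 1. Therefore the treewidth is 1.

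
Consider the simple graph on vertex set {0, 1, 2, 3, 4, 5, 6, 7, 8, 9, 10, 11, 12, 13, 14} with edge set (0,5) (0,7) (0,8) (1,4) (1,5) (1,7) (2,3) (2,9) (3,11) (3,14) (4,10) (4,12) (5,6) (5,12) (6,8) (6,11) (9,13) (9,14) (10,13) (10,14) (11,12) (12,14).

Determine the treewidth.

3

A width-3 tree decomposition is:
Bags: B1 = {2, 9, 10, 13}  B2 = {2, 9, 10, 14}  B3 = {2, 3, 10, 14}  B4 = {3, 4, 10, 14}  B5 = {3, 4, 12, 14}  B6 = {3, 4, 11, 12}  B7 = {1, 4, 11, 12}  B8 = {1, 5, 11, 12}  B9 = {1, 5, 6, 11}  B10 = {1, 5, 6, 7}  B11 = {0, 5, 6, 7}  B12 = {0, 6, 7, 8}
Tree: B1–B2, B2–B3, B3–B4, B4–B5, B5–B6, B6–B7, B7–B8, B8–B9, B9–B10, B10–B11, B11–B12
Each bag holds 4 vertices, so the decomposition has width 3, which upper-bounds the treewidth. For the lower bound: the 4 vertex sets {2,9,13}, {10}, {14}, {3,4,11,12} are disjoint, each induces a connected subgraph, and every pair is joined by at least one edge of G. Contracting each set to a single vertex therefore yields K_{4} as a minor, and since treewidth is minor-monotone, tw(G) ≥ tw(K_{4}) = 3. Therefore the treewidth is 3.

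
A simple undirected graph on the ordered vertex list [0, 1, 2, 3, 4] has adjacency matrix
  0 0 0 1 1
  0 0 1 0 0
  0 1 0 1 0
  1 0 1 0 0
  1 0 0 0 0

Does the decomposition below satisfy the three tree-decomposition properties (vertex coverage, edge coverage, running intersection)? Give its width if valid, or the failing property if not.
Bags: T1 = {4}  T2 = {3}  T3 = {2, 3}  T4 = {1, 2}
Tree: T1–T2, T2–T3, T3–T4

No — vertex 0 appears in no bag.

A tree decomposition must satisfy three properties: every vertex lies in some bag; for every edge, both endpoints lie together in some bag; and for every vertex, the bags containing it form a connected subtree. Here vertex 0 appears in no bag, so the decomposition is invalid.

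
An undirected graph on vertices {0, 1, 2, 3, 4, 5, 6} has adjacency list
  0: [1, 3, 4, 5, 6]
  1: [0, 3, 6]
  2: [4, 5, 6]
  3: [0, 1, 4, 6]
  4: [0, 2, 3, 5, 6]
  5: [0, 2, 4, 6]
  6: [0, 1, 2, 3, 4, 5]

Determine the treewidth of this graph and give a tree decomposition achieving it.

Treewidth 3.
One such decomposition:
Bags: B1 = {0, 1, 3, 6}  B2 = {0, 3, 4, 6}  B3 = {0, 4, 5, 6}  B4 = {2, 4, 5, 6}
Tree: B1–B2, B2–B3, B3–B4

Every bag has size at most 4, so the width is 4 − 1 = 3 and tw(G) ≤ 3. Conversely, {0, 1, 3, 6} is a clique of size 4, and the vertices of any clique must share a bag in every tree decomposition; so some bag has ≥ 4 vertices and tw(G) ≥ 3. Hence tw(G) = 3 exactly.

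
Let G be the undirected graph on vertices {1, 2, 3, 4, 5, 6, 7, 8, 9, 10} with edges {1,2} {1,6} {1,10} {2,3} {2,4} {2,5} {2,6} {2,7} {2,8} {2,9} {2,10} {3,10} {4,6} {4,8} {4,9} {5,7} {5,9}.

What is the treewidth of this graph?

A width-2 tree decomposition is:
Bags: B1 = {1, 2, 6}  B2 = {2, 4, 6}  B3 = {2, 4, 9}  B4 = {1, 2, 10}  B5 = {2, 5, 9}  B6 = {2, 3, 10}  B7 = {2, 5, 7}  B8 = {2, 4, 8}
Tree: B1–B2, B2–B3, B1–B4, B3–B5, B4–B6, B5–B7, B2–B8
Every bag has size at most 3, so the width is 3 − 1 = 2 and tw(G) ≤ 2. Conversely, {1, 2, 10} is a clique of size 3, and the vertices of any clique must share a bag in every tree decomposition; so some bag has ≥ 3 vertices and tw(G) ≥ 2. Combining the bounds, tw(G) = 2.

2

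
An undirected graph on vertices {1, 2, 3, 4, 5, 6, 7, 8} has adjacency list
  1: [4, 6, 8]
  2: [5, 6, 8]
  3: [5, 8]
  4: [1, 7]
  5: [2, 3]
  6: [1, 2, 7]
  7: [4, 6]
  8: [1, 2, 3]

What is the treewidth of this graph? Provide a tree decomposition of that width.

Each bag holds 3 vertices, so the decomposition has width 2, which upper-bounds the treewidth. For the lower bound, G contains the cycle 4–7–6–1–4, so G is not a forest; only forests have treewidth ≤ 1, hence tw(G) ≥ 2. Combining the bounds, tw(G) = 2.

Treewidth 2.
Bags: B1 = {1, 4, 7}  B2 = {1, 6, 7}  B3 = {1, 6, 8}  B4 = {2, 6, 8}  B5 = {2, 3, 8}  B6 = {2, 3, 5}
Tree: B1–B2, B2–B3, B3–B4, B4–B5, B5–B6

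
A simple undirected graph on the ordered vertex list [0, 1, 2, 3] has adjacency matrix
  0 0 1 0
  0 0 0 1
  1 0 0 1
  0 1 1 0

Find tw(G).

1

A width-1 tree decomposition is:
Bags: B1 = {2, 3}  B2 = {0, 2}  B3 = {1, 3}
Tree: B1–B2, B1–B3
Every bag has size at most 2, so the width is 2 − 1 = 1 and tw(G) ≤ 1. G has an edge, so its treewidth is at least 1. Therefore the treewidth is 1.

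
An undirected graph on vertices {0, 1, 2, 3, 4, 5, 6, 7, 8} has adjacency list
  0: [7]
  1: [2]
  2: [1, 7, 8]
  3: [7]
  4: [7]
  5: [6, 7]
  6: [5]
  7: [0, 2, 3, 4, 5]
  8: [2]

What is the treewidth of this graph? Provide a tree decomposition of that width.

Treewidth 1.
One such decomposition:
Bags: B1 = {5, 7}  B2 = {2, 7}  B3 = {0, 7}  B4 = {1, 2}  B5 = {5, 6}  B6 = {4, 7}  B7 = {3, 7}  B8 = {2, 8}
Tree: B1–B2, B2–B3, B2–B4, B1–B5, B2–B6, B3–B7, B4–B8

The largest bag has 2 vertices, giving width 1; this decomposition certifies tw(G) ≤ 1. Since G has at least one edge (e.g. 7–5), it is not an edgeless graph, so tw(G) ≥ 1. Therefore the treewidth is 1.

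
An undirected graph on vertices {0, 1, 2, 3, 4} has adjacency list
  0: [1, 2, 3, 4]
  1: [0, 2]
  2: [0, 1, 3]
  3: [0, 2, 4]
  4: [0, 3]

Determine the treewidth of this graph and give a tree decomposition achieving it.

The largest bag has 3 vertices, giving width 2; this decomposition certifies tw(G) ≤ 2. Conversely, {0, 1, 2} is a clique of size 3, and the vertices of any clique must share a bag in every tree decomposition; so some bag has ≥ 3 vertices and tw(G) ≥ 2. The upper and lower bounds meet at 2, so that is the treewidth.

Treewidth 2.
Bags: B1 = {0, 1, 2}  B2 = {0, 2, 3}  B3 = {0, 3, 4}
Tree: B1–B2, B2–B3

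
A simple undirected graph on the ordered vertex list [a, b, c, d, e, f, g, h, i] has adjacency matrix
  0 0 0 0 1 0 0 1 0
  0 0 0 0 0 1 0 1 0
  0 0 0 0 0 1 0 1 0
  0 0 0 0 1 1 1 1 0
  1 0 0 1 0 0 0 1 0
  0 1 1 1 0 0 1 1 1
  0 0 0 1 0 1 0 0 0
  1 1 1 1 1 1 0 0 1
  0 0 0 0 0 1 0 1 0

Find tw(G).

A width-2 tree decomposition is:
Bags: B1 = {d, f, h}  B2 = {d, f, g}  B3 = {d, e, h}  B4 = {b, f, h}  B5 = {f, h, i}  B6 = {a, e, h}  B7 = {c, f, h}
Tree: B1–B2, B1–B3, B1–B4, B1–B5, B3–B6, B4–B7
Every bag has size at most 3, so the width is 3 − 1 = 2 and tw(G) ≤ 2. For the lower bound, the 3 vertices {d, f, g} are pairwise adjacent, and any tree decomposition puts a clique entirely inside one bag — forcing width ≥ 2. The upper and lower bounds meet at 2, so that is the treewidth.

2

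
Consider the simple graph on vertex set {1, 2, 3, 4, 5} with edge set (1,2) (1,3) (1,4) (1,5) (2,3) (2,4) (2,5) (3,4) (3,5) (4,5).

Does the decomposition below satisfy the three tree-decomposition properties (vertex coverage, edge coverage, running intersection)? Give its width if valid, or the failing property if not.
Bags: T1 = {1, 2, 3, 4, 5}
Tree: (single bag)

Every vertex of G appears in some bag (union = {1, 2, 3, 4, 5}); every edge is covered by a bag; and for each vertex v the set of bags containing v is connected in the bag tree. The decomposition is therefore valid. The largest bag has 5 vertices, so the width is 4.

Yes; width 4.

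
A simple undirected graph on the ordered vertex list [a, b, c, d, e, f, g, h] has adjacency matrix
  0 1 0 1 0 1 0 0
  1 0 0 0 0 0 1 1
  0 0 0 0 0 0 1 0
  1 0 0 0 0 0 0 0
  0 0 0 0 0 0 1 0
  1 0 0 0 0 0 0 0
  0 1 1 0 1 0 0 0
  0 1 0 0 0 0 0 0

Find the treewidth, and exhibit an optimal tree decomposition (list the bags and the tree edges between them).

Every bag has size at most 2, so the width is 2 − 1 = 1 and tw(G) ≤ 1. Any graph with an edge has treewidth ≥ 1, and G has the edge a–d. Therefore the treewidth is 1.

Treewidth 1.
Bags: B1 = {a, d}  B2 = {a, f}  B3 = {a, b}  B4 = {b, g}  B5 = {b, h}  B6 = {c, g}  B7 = {e, g}
Tree: B1–B2, B2–B3, B3–B4, B4–B5, B4–B6, B6–B7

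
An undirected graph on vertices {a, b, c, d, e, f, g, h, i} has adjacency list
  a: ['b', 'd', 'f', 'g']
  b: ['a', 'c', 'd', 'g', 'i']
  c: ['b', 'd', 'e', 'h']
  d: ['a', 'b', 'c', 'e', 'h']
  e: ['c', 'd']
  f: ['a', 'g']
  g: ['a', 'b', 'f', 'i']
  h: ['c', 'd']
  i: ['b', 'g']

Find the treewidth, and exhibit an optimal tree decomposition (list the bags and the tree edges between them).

Treewidth 2.
One such decomposition:
Bags: B1 = {b, c, d}  B2 = {a, b, d}  B3 = {c, d, e}  B4 = {a, b, g}  B5 = {c, d, h}  B6 = {a, f, g}  B7 = {b, g, i}
Tree: B1–B2, B1–B3, B2–B4, B1–B5, B4–B6, B4–B7

Every bag has size at most 3, so the width is 3 − 1 = 2 and tw(G) ≤ 2. For the lower bound, the 3 vertices {c, d, e} are pairwise adjacent, and any tree decomposition puts a clique entirely inside one bag — forcing width ≥ 2. Combining the bounds, tw(G) = 2.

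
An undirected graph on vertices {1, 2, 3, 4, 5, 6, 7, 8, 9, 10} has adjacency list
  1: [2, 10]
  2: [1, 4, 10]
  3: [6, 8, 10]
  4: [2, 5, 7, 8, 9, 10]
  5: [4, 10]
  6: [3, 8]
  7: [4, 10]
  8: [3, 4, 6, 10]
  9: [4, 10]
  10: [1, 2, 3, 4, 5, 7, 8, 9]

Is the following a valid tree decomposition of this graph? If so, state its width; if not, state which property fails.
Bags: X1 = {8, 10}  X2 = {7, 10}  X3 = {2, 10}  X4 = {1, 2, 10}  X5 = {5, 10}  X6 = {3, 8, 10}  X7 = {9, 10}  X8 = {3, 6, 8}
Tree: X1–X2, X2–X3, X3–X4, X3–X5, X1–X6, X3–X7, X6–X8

A tree decomposition must satisfy three properties: every vertex lies in some bag; for every edge, both endpoints lie together in some bag; and for every vertex, the bags containing it form a connected subtree. Here vertex 4 appears in no bag, so the decomposition is invalid.

No — vertex 4 appears in no bag.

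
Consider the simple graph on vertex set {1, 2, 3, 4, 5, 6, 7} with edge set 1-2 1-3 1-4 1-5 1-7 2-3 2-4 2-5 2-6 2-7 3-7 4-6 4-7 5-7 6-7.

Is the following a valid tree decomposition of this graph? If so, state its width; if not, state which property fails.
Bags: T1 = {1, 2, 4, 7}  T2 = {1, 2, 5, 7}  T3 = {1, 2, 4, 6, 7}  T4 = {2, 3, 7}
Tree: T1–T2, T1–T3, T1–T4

A tree decomposition must satisfy three properties: every vertex lies in some bag; for every edge, both endpoints lie together in some bag; and for every vertex, the bags containing it form a connected subtree. Here edge (1,3) lies in no bag, so the decomposition is invalid.

No — edge (1,3) lies in no bag.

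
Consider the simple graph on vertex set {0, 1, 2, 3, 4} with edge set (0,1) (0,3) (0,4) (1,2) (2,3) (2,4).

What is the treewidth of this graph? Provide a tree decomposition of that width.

Treewidth 2.
One such decomposition:
Bags: B1 = {0, 1, 2}  B2 = {0, 2, 3}  B3 = {0, 2, 4}
Tree: B1–B2, B2–B3

Every bag has size at most 3, so the width is 3 − 1 = 2 and tw(G) ≤ 2. For the lower bound, G contains the cycle 2–1–0–3–2, so G is not a forest; only forests have treewidth ≤ 1, hence tw(G) ≥ 2. Hence tw(G) = 2 exactly.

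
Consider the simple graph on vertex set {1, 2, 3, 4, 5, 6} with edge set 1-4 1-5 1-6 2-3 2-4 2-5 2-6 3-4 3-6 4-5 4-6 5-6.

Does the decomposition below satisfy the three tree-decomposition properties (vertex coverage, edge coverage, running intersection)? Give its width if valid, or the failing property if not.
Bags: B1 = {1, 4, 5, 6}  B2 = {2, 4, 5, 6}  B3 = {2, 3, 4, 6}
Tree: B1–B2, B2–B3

Yes; width 3.

Vertex coverage: the bags together contain {1, 2, 3, 4, 5, 6}, the full vertex set. Edge coverage: each edge of G has both endpoints in at least one bag. Running intersection: for every vertex, the bags containing it form a connected subtree. All three properties hold, so this is a valid tree decomposition of width max|bag| − 1 = 3, and hence tw(G) ≤ 3.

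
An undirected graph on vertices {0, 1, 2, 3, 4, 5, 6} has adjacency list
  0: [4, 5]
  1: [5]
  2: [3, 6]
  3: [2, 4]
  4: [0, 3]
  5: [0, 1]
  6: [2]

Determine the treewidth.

1

A width-1 tree decomposition is:
Bags: B1 = {2, 6}  B2 = {2, 3}  B3 = {3, 4}  B4 = {0, 4}  B5 = {0, 5}  B6 = {1, 5}
Tree: B1–B2, B2–B3, B3–B4, B4–B5, B5–B6
Every bag has size at most 2, so the width is 2 − 1 = 1 and tw(G) ≤ 1. G has an edge, so its treewidth is at least 1. Hence tw(G) = 1 exactly.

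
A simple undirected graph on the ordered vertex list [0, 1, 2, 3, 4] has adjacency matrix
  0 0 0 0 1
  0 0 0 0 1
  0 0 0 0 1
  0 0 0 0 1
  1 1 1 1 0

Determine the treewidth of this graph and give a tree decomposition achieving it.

Every bag has size at most 2, so the width is 2 − 1 = 1 and tw(G) ≤ 1. Any graph with an edge has treewidth ≥ 1, and G has the edge 0–4. Combining the bounds, tw(G) = 1.

Treewidth 1.
Bags: B1 = {0, 4}  B2 = {3, 4}  B3 = {2, 4}  B4 = {1, 4}
Tree: B1–B2, B1–B3, B3–B4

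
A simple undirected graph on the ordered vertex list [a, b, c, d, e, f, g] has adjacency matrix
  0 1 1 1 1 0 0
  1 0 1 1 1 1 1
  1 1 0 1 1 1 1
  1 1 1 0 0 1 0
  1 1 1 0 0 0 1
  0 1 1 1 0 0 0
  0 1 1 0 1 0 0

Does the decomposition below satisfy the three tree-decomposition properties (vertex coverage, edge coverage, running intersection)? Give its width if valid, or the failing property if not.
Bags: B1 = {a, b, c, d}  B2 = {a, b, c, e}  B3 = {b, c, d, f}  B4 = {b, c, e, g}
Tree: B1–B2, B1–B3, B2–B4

Yes; width 3.

Every vertex of G appears in some bag (union = {a, b, c, d, e, f, g}); every edge is covered by a bag; and for each vertex v the set of bags containing v is connected in the bag tree. The decomposition is therefore valid. The largest bag has 4 vertices, so the width is 3.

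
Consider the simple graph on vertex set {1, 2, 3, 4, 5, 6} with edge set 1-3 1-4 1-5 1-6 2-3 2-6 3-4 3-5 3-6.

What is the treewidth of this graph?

2

A width-2 tree decomposition is:
Bags: B1 = {1, 3, 4}  B2 = {1, 3, 6}  B3 = {1, 3, 5}  B4 = {2, 3, 6}
Tree: B1–B2, B1–B3, B2–B4
Each bag holds 3 vertices, so the decomposition has width 2, which upper-bounds the treewidth. On the other hand G contains the 3-clique {1, 3, 4}. A clique must lie in a single bag of any decomposition, so no decomposition can have width below 2. Combining the bounds, tw(G) = 2.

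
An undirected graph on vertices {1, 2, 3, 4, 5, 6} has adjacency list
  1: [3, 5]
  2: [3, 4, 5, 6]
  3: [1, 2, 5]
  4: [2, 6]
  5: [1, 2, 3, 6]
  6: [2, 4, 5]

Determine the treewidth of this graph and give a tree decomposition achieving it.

Every bag has size at most 3, so the width is 3 − 1 = 2 and tw(G) ≤ 2. On the other hand G contains the 3-clique {1, 3, 5}. A clique must lie in a single bag of any decomposition, so no decomposition can have width below 2. Combining the bounds, tw(G) = 2.

Treewidth 2.
One such decomposition:
Bags: B1 = {2, 5, 6}  B2 = {2, 4, 6}  B3 = {2, 3, 5}  B4 = {1, 3, 5}
Tree: B1–B2, B1–B3, B3–B4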